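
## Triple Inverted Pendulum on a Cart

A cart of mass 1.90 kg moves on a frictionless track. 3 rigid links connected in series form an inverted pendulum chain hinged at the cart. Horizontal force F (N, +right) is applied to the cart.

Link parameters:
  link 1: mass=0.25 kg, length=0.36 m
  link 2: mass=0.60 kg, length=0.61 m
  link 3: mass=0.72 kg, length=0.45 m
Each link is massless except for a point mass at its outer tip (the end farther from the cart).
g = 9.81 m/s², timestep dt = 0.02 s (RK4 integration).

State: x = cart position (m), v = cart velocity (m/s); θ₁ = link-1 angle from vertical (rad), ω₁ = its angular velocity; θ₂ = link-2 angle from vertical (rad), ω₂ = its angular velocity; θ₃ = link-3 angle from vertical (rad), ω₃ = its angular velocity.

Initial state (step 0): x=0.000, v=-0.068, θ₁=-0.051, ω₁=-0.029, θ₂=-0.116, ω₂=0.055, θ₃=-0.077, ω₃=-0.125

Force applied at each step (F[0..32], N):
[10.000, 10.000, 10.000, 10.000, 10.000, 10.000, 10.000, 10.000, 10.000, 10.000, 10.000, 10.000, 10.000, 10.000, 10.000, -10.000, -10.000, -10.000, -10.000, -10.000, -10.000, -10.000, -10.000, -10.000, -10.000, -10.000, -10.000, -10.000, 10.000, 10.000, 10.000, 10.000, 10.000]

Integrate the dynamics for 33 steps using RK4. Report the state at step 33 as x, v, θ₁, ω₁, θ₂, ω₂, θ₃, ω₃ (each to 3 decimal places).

apply F[0]=+10.000 → step 1: x=-0.000, v=0.045, θ₁=-0.053, ω₁=-0.197, θ₂=-0.116, ω₂=-0.081, θ₃=-0.079, ω₃=-0.091
apply F[1]=+10.000 → step 2: x=0.002, v=0.159, θ₁=-0.059, ω₁=-0.377, θ₂=-0.119, ω₂=-0.212, θ₃=-0.081, ω₃=-0.057
apply F[2]=+10.000 → step 3: x=0.006, v=0.274, θ₁=-0.068, ω₁=-0.574, θ₂=-0.125, ω₂=-0.336, θ₃=-0.081, ω₃=-0.021
apply F[3]=+10.000 → step 4: x=0.013, v=0.390, θ₁=-0.082, ω₁=-0.797, θ₂=-0.133, ω₂=-0.451, θ₃=-0.081, ω₃=0.020
apply F[4]=+10.000 → step 5: x=0.022, v=0.508, θ₁=-0.101, ω₁=-1.055, θ₂=-0.143, ω₂=-0.553, θ₃=-0.081, ω₃=0.068
apply F[5]=+10.000 → step 6: x=0.033, v=0.629, θ₁=-0.125, ω₁=-1.361, θ₂=-0.155, ω₂=-0.638, θ₃=-0.079, ω₃=0.123
apply F[6]=+10.000 → step 7: x=0.047, v=0.752, θ₁=-0.155, ω₁=-1.726, θ₂=-0.168, ω₂=-0.697, θ₃=-0.076, ω₃=0.185
apply F[7]=+10.000 → step 8: x=0.063, v=0.877, θ₁=-0.194, ω₁=-2.159, θ₂=-0.182, ω₂=-0.726, θ₃=-0.071, ω₃=0.253
apply F[8]=+10.000 → step 9: x=0.082, v=1.002, θ₁=-0.242, ω₁=-2.662, θ₂=-0.197, ω₂=-0.721, θ₃=-0.066, ω₃=0.319
apply F[9]=+10.000 → step 10: x=0.103, v=1.126, θ₁=-0.301, ω₁=-3.218, θ₂=-0.211, ω₂=-0.687, θ₃=-0.059, ω₃=0.376
apply F[10]=+10.000 → step 11: x=0.127, v=1.244, θ₁=-0.371, ω₁=-3.785, θ₂=-0.224, ω₂=-0.645, θ₃=-0.051, ω₃=0.413
apply F[11]=+10.000 → step 12: x=0.153, v=1.353, θ₁=-0.452, ω₁=-4.304, θ₂=-0.237, ω₂=-0.629, θ₃=-0.042, ω₃=0.422
apply F[12]=+10.000 → step 13: x=0.181, v=1.451, θ₁=-0.543, ω₁=-4.730, θ₂=-0.250, ω₂=-0.672, θ₃=-0.034, ω₃=0.403
apply F[13]=+10.000 → step 14: x=0.211, v=1.538, θ₁=-0.641, ω₁=-5.051, θ₂=-0.264, ω₂=-0.789, θ₃=-0.026, ω₃=0.361
apply F[14]=+10.000 → step 15: x=0.243, v=1.616, θ₁=-0.744, ω₁=-5.280, θ₂=-0.282, ω₂=-0.981, θ₃=-0.020, ω₃=0.303
apply F[15]=-10.000 → step 16: x=0.274, v=1.510, θ₁=-0.851, ω₁=-5.443, θ₂=-0.301, ω₂=-0.986, θ₃=-0.014, ω₃=0.299
apply F[16]=-10.000 → step 17: x=0.303, v=1.400, θ₁=-0.962, ω₁=-5.615, θ₂=-0.322, ω₂=-1.026, θ₃=-0.008, ω₃=0.287
apply F[17]=-10.000 → step 18: x=0.330, v=1.285, θ₁=-1.076, ω₁=-5.797, θ₂=-0.343, ω₂=-1.106, θ₃=-0.002, ω₃=0.268
apply F[18]=-10.000 → step 19: x=0.354, v=1.166, θ₁=-1.194, ω₁=-5.990, θ₂=-0.366, ω₂=-1.231, θ₃=0.003, ω₃=0.241
apply F[19]=-10.000 → step 20: x=0.376, v=1.042, θ₁=-1.316, ω₁=-6.196, θ₂=-0.392, ω₂=-1.408, θ₃=0.008, ω₃=0.208
apply F[20]=-10.000 → step 21: x=0.396, v=0.913, θ₁=-1.442, ω₁=-6.417, θ₂=-0.423, ω₂=-1.640, θ₃=0.011, ω₃=0.168
apply F[21]=-10.000 → step 22: x=0.413, v=0.779, θ₁=-1.572, ω₁=-6.653, θ₂=-0.458, ω₂=-1.935, θ₃=0.014, ω₃=0.121
apply F[22]=-10.000 → step 23: x=0.427, v=0.640, θ₁=-1.708, ω₁=-6.902, θ₂=-0.501, ω₂=-2.301, θ₃=0.016, ω₃=0.065
apply F[23]=-10.000 → step 24: x=0.438, v=0.497, θ₁=-1.848, ω₁=-7.158, θ₂=-0.551, ω₂=-2.743, θ₃=0.017, ω₃=0.000
apply F[24]=-10.000 → step 25: x=0.447, v=0.349, θ₁=-1.994, ω₁=-7.407, θ₂=-0.611, ω₂=-3.267, θ₃=0.016, ω₃=-0.077
apply F[25]=-10.000 → step 26: x=0.452, v=0.198, θ₁=-2.145, ω₁=-7.627, θ₂=-0.682, ω₂=-3.874, θ₃=0.014, ω₃=-0.172
apply F[26]=-10.000 → step 27: x=0.455, v=0.047, θ₁=-2.299, ω₁=-7.781, θ₂=-0.766, ω₂=-4.558, θ₃=0.009, ω₃=-0.292
apply F[27]=-10.000 → step 28: x=0.454, v=-0.102, θ₁=-2.455, ω₁=-7.819, θ₂=-0.865, ω₂=-5.300, θ₃=0.002, ω₃=-0.447
apply F[28]=+10.000 → step 29: x=0.453, v=-0.041, θ₁=-2.606, ω₁=-7.193, θ₂=-0.980, ω₂=-6.217, θ₃=-0.009, ω₃=-0.659
apply F[29]=+10.000 → step 30: x=0.453, v=0.033, θ₁=-2.740, ω₁=-6.217, θ₂=-1.113, ω₂=-6.992, θ₃=-0.025, ω₃=-0.956
apply F[30]=+10.000 → step 31: x=0.454, v=0.120, θ₁=-2.852, ω₁=-4.892, θ₂=-1.259, ω₂=-7.606, θ₃=-0.048, ω₃=-1.346
apply F[31]=+10.000 → step 32: x=0.458, v=0.214, θ₁=-2.934, ω₁=-3.260, θ₂=-1.416, ω₂=-8.091, θ₃=-0.080, ω₃=-1.828
apply F[32]=+10.000 → step 33: x=0.463, v=0.312, θ₁=-2.981, ω₁=-1.365, θ₂=-1.582, ω₂=-8.539, θ₃=-0.122, ω₃=-2.398

Answer: x=0.463, v=0.312, θ₁=-2.981, ω₁=-1.365, θ₂=-1.582, ω₂=-8.539, θ₃=-0.122, ω₃=-2.398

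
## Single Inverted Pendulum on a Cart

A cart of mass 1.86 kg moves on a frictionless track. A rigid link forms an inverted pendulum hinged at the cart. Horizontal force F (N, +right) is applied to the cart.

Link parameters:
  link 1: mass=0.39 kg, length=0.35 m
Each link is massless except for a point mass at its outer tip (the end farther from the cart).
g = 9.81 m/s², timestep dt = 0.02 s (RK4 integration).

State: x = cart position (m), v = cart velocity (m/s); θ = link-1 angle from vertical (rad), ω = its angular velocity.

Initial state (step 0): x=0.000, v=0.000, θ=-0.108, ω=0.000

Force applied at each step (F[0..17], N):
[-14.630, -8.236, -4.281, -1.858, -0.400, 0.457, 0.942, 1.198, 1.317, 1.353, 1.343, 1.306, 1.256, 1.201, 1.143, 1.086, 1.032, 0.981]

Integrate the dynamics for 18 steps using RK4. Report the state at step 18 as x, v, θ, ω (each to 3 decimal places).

Answer: x=-0.078, v=-0.136, θ=0.018, ω=0.078

Derivation:
apply F[0]=-14.630 → step 1: x=-0.002, v=-0.153, θ=-0.104, ω=0.374
apply F[1]=-8.236 → step 2: x=-0.005, v=-0.237, θ=-0.095, ω=0.558
apply F[2]=-4.281 → step 3: x=-0.011, v=-0.279, θ=-0.083, ω=0.628
apply F[3]=-1.858 → step 4: x=-0.016, v=-0.296, θ=-0.071, ω=0.633
apply F[4]=-0.400 → step 5: x=-0.022, v=-0.298, θ=-0.058, ω=0.602
apply F[5]=+0.457 → step 6: x=-0.028, v=-0.291, θ=-0.047, ω=0.553
apply F[6]=+0.942 → step 7: x=-0.034, v=-0.279, θ=-0.036, ω=0.496
apply F[7]=+1.198 → step 8: x=-0.039, v=-0.265, θ=-0.027, ω=0.438
apply F[8]=+1.317 → step 9: x=-0.044, v=-0.250, θ=-0.019, ω=0.382
apply F[9]=+1.353 → step 10: x=-0.049, v=-0.235, θ=-0.012, ω=0.330
apply F[10]=+1.343 → step 11: x=-0.054, v=-0.220, θ=-0.005, ω=0.283
apply F[11]=+1.306 → step 12: x=-0.058, v=-0.206, θ=-0.000, ω=0.241
apply F[12]=+1.256 → step 13: x=-0.062, v=-0.192, θ=0.004, ω=0.204
apply F[13]=+1.201 → step 14: x=-0.066, v=-0.180, θ=0.008, ω=0.171
apply F[14]=+1.143 → step 15: x=-0.069, v=-0.168, θ=0.011, ω=0.143
apply F[15]=+1.086 → step 16: x=-0.072, v=-0.157, θ=0.014, ω=0.118
apply F[16]=+1.032 → step 17: x=-0.076, v=-0.146, θ=0.016, ω=0.096
apply F[17]=+0.981 → step 18: x=-0.078, v=-0.136, θ=0.018, ω=0.078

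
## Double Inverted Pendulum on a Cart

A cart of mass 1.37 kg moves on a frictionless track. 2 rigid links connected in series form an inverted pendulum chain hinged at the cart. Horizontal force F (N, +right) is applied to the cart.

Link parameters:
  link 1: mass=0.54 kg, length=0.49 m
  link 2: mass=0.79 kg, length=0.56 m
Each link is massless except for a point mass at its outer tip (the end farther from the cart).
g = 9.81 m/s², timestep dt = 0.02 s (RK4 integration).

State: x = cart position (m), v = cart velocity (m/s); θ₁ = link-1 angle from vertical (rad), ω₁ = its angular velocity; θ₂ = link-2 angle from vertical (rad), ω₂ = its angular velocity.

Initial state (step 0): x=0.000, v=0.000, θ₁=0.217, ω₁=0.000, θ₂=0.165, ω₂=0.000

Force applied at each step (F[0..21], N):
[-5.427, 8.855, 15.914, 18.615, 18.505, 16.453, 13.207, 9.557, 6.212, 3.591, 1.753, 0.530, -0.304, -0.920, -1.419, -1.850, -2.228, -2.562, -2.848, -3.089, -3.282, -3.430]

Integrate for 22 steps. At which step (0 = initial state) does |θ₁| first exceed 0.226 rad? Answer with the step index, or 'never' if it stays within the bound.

apply F[0]=-5.427 → step 1: x=-0.001, v=-0.114, θ₁=0.220, ω₁=0.340, θ₂=0.165, ω₂=-0.039
apply F[1]=+8.855 → step 2: x=-0.003, v=-0.030, θ₁=0.227, ω₁=0.298, θ₂=0.163, ω₂=-0.093
apply F[2]=+15.914 → step 3: x=-0.001, v=0.152, θ₁=0.230, ω₁=0.074, θ₂=0.161, ω₂=-0.161
apply F[3]=+18.615 → step 4: x=0.004, v=0.371, θ₁=0.229, ω₁=-0.219, θ₂=0.157, ω₂=-0.236
apply F[4]=+18.505 → step 5: x=0.013, v=0.590, θ₁=0.222, ω₁=-0.514, θ₂=0.151, ω₂=-0.310
apply F[5]=+16.453 → step 6: x=0.027, v=0.783, θ₁=0.209, ω₁=-0.768, θ₂=0.144, ω₂=-0.378
apply F[6]=+13.207 → step 7: x=0.044, v=0.934, θ₁=0.192, ω₁=-0.953, θ₂=0.136, ω₂=-0.434
apply F[7]=+9.557 → step 8: x=0.064, v=1.039, θ₁=0.172, ω₁=-1.061, θ₂=0.127, ω₂=-0.478
apply F[8]=+6.212 → step 9: x=0.085, v=1.100, θ₁=0.150, ω₁=-1.098, θ₂=0.117, ω₂=-0.510
apply F[9]=+3.591 → step 10: x=0.108, v=1.127, θ₁=0.128, ω₁=-1.084, θ₂=0.107, ω₂=-0.532
apply F[10]=+1.753 → step 11: x=0.130, v=1.132, θ₁=0.107, ω₁=-1.038, θ₂=0.096, ω₂=-0.545
apply F[11]=+0.530 → step 12: x=0.153, v=1.123, θ₁=0.087, ω₁=-0.976, θ₂=0.085, ω₂=-0.550
apply F[12]=-0.304 → step 13: x=0.175, v=1.105, θ₁=0.068, ω₁=-0.909, θ₂=0.074, ω₂=-0.548
apply F[13]=-0.920 → step 14: x=0.197, v=1.081, θ₁=0.051, ω₁=-0.842, θ₂=0.063, ω₂=-0.541
apply F[14]=-1.419 → step 15: x=0.218, v=1.052, θ₁=0.035, ω₁=-0.775, θ₂=0.053, ω₂=-0.528
apply F[15]=-1.850 → step 16: x=0.239, v=1.020, θ₁=0.020, ω₁=-0.711, θ₂=0.042, ω₂=-0.512
apply F[16]=-2.228 → step 17: x=0.259, v=0.985, θ₁=0.006, ω₁=-0.648, θ₂=0.032, ω₂=-0.491
apply F[17]=-2.562 → step 18: x=0.278, v=0.948, θ₁=-0.006, ω₁=-0.587, θ₂=0.022, ω₂=-0.468
apply F[18]=-2.848 → step 19: x=0.297, v=0.909, θ₁=-0.017, ω₁=-0.528, θ₂=0.013, ω₂=-0.443
apply F[19]=-3.089 → step 20: x=0.315, v=0.868, θ₁=-0.027, ω₁=-0.472, θ₂=0.005, ω₂=-0.417
apply F[20]=-3.282 → step 21: x=0.332, v=0.826, θ₁=-0.036, ω₁=-0.418, θ₂=-0.003, ω₂=-0.389
apply F[21]=-3.430 → step 22: x=0.348, v=0.783, θ₁=-0.044, ω₁=-0.367, θ₂=-0.011, ω₂=-0.361
|θ₁| = 0.227 > 0.226 first at step 2.

Answer: 2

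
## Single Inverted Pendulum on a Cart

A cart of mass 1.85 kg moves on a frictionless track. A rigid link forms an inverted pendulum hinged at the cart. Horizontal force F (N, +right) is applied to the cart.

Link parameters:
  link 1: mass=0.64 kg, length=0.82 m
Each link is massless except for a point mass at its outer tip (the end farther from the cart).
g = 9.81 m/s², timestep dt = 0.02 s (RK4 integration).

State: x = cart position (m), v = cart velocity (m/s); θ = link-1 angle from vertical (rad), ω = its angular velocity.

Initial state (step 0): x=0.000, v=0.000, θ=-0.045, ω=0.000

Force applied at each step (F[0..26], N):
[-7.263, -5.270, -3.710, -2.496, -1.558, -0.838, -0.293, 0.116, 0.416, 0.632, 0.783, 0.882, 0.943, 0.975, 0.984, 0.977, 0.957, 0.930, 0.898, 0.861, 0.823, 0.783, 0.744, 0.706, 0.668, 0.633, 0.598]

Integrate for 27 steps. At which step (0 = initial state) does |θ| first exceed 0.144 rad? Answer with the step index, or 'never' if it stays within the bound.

apply F[0]=-7.263 → step 1: x=-0.001, v=-0.075, θ=-0.044, ω=0.081
apply F[1]=-5.270 → step 2: x=-0.003, v=-0.129, θ=-0.042, ω=0.137
apply F[2]=-3.710 → step 3: x=-0.006, v=-0.167, θ=-0.039, ω=0.172
apply F[3]=-2.496 → step 4: x=-0.009, v=-0.191, θ=-0.035, ω=0.193
apply F[4]=-1.558 → step 5: x=-0.013, v=-0.206, θ=-0.031, ω=0.203
apply F[5]=-0.838 → step 6: x=-0.018, v=-0.213, θ=-0.027, ω=0.205
apply F[6]=-0.293 → step 7: x=-0.022, v=-0.214, θ=-0.023, ω=0.201
apply F[7]=+0.116 → step 8: x=-0.026, v=-0.212, θ=-0.019, ω=0.192
apply F[8]=+0.416 → step 9: x=-0.030, v=-0.206, θ=-0.016, ω=0.181
apply F[9]=+0.632 → step 10: x=-0.034, v=-0.198, θ=-0.012, ω=0.168
apply F[10]=+0.783 → step 11: x=-0.038, v=-0.189, θ=-0.009, ω=0.155
apply F[11]=+0.882 → step 12: x=-0.042, v=-0.179, θ=-0.006, ω=0.141
apply F[12]=+0.943 → step 13: x=-0.045, v=-0.169, θ=-0.003, ω=0.127
apply F[13]=+0.975 → step 14: x=-0.049, v=-0.158, θ=-0.001, ω=0.113
apply F[14]=+0.984 → step 15: x=-0.052, v=-0.147, θ=0.001, ω=0.101
apply F[15]=+0.977 → step 16: x=-0.054, v=-0.137, θ=0.003, ω=0.088
apply F[16]=+0.957 → step 17: x=-0.057, v=-0.127, θ=0.005, ω=0.077
apply F[17]=+0.930 → step 18: x=-0.060, v=-0.117, θ=0.006, ω=0.067
apply F[18]=+0.898 → step 19: x=-0.062, v=-0.108, θ=0.008, ω=0.057
apply F[19]=+0.861 → step 20: x=-0.064, v=-0.099, θ=0.009, ω=0.048
apply F[20]=+0.823 → step 21: x=-0.066, v=-0.091, θ=0.010, ω=0.041
apply F[21]=+0.783 → step 22: x=-0.067, v=-0.083, θ=0.010, ω=0.033
apply F[22]=+0.744 → step 23: x=-0.069, v=-0.076, θ=0.011, ω=0.027
apply F[23]=+0.706 → step 24: x=-0.071, v=-0.069, θ=0.011, ω=0.021
apply F[24]=+0.668 → step 25: x=-0.072, v=-0.062, θ=0.012, ω=0.016
apply F[25]=+0.633 → step 26: x=-0.073, v=-0.056, θ=0.012, ω=0.012
apply F[26]=+0.598 → step 27: x=-0.074, v=-0.051, θ=0.012, ω=0.008
max |θ| = 0.045 ≤ 0.144 over all 28 states.

Answer: never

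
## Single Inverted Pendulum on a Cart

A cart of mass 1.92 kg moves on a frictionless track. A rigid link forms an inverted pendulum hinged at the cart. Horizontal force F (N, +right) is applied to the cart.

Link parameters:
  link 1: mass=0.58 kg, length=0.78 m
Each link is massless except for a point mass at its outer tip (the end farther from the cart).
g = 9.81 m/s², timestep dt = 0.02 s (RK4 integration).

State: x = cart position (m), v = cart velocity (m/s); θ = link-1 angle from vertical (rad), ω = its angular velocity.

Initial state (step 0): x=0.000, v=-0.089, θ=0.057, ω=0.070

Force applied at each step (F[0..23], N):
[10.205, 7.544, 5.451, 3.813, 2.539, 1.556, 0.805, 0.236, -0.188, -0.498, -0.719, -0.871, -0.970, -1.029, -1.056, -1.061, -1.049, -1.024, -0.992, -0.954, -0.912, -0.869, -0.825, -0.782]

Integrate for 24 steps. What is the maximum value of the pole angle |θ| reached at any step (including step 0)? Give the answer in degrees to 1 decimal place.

apply F[0]=+10.205 → step 1: x=-0.001, v=0.014, θ=0.057, ω=-0.047
apply F[1]=+7.544 → step 2: x=0.000, v=0.089, θ=0.055, ω=-0.129
apply F[2]=+5.451 → step 3: x=0.003, v=0.143, θ=0.052, ω=-0.184
apply F[3]=+3.813 → step 4: x=0.006, v=0.179, θ=0.048, ω=-0.219
apply F[4]=+2.539 → step 5: x=0.010, v=0.203, θ=0.044, ω=-0.237
apply F[5]=+1.556 → step 6: x=0.014, v=0.217, θ=0.039, ω=-0.245
apply F[6]=+0.805 → step 7: x=0.018, v=0.223, θ=0.034, ω=-0.243
apply F[7]=+0.236 → step 8: x=0.023, v=0.224, θ=0.029, ω=-0.236
apply F[8]=-0.188 → step 9: x=0.027, v=0.220, θ=0.025, ω=-0.225
apply F[9]=-0.498 → step 10: x=0.031, v=0.213, θ=0.020, ω=-0.211
apply F[10]=-0.719 → step 11: x=0.036, v=0.205, θ=0.016, ω=-0.195
apply F[11]=-0.871 → step 12: x=0.040, v=0.195, θ=0.013, ω=-0.179
apply F[12]=-0.970 → step 13: x=0.043, v=0.184, θ=0.009, ω=-0.162
apply F[13]=-1.029 → step 14: x=0.047, v=0.173, θ=0.006, ω=-0.146
apply F[14]=-1.056 → step 15: x=0.050, v=0.162, θ=0.003, ω=-0.131
apply F[15]=-1.061 → step 16: x=0.053, v=0.151, θ=0.001, ω=-0.116
apply F[16]=-1.049 → step 17: x=0.056, v=0.140, θ=-0.001, ω=-0.102
apply F[17]=-1.024 → step 18: x=0.059, v=0.129, θ=-0.003, ω=-0.089
apply F[18]=-0.992 → step 19: x=0.062, v=0.119, θ=-0.005, ω=-0.077
apply F[19]=-0.954 → step 20: x=0.064, v=0.110, θ=-0.006, ω=-0.066
apply F[20]=-0.912 → step 21: x=0.066, v=0.100, θ=-0.008, ω=-0.056
apply F[21]=-0.869 → step 22: x=0.068, v=0.092, θ=-0.009, ω=-0.047
apply F[22]=-0.825 → step 23: x=0.070, v=0.084, θ=-0.010, ω=-0.039
apply F[23]=-0.782 → step 24: x=0.071, v=0.076, θ=-0.010, ω=-0.032
Max |angle| over trajectory = 0.057 rad = 3.3°.

Answer: 3.3°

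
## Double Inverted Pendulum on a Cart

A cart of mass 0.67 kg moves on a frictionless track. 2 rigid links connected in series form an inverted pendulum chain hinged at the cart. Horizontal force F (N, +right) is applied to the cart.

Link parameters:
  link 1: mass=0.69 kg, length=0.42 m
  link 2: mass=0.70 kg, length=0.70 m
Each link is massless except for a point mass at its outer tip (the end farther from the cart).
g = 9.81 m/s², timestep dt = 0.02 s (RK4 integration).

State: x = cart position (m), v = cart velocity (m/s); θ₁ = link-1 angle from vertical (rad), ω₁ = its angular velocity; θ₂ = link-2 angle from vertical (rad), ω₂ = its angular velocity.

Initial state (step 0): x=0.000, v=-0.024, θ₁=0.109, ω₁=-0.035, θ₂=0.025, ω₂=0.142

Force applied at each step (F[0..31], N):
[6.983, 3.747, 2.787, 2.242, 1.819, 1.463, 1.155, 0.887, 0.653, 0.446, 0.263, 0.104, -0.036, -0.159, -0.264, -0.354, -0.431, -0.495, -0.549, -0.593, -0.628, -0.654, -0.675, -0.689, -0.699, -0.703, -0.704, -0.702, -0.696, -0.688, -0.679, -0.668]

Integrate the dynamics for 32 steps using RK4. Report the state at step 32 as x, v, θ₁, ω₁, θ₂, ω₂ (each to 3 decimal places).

Answer: x=0.158, v=0.118, θ₁=-0.027, ω₁=-0.000, θ₂=-0.018, ω₂=-0.027

Derivation:
apply F[0]=+6.983 → step 1: x=0.001, v=0.137, θ₁=0.105, ω₁=-0.326, θ₂=0.027, ω₂=0.093
apply F[1]=+3.747 → step 2: x=0.005, v=0.207, θ₁=0.098, ω₁=-0.408, θ₂=0.029, ω₂=0.050
apply F[2]=+2.787 → step 3: x=0.009, v=0.252, θ₁=0.090, ω₁=-0.439, θ₂=0.029, ω₂=0.014
apply F[3]=+2.242 → step 4: x=0.015, v=0.284, θ₁=0.081, ω₁=-0.450, θ₂=0.029, ω₂=-0.018
apply F[4]=+1.819 → step 5: x=0.020, v=0.308, θ₁=0.072, ω₁=-0.448, θ₂=0.029, ω₂=-0.044
apply F[5]=+1.463 → step 6: x=0.027, v=0.324, θ₁=0.063, ω₁=-0.437, θ₂=0.028, ω₂=-0.066
apply F[6]=+1.155 → step 7: x=0.033, v=0.335, θ₁=0.054, ω₁=-0.420, θ₂=0.026, ω₂=-0.084
apply F[7]=+0.887 → step 8: x=0.040, v=0.341, θ₁=0.046, ω₁=-0.399, θ₂=0.024, ω₂=-0.098
apply F[8]=+0.653 → step 9: x=0.047, v=0.343, θ₁=0.039, ω₁=-0.376, θ₂=0.022, ω₂=-0.109
apply F[9]=+0.446 → step 10: x=0.054, v=0.343, θ₁=0.031, ω₁=-0.352, θ₂=0.020, ω₂=-0.117
apply F[10]=+0.263 → step 11: x=0.061, v=0.339, θ₁=0.025, ω₁=-0.326, θ₂=0.018, ω₂=-0.122
apply F[11]=+0.104 → step 12: x=0.067, v=0.334, θ₁=0.018, ω₁=-0.300, θ₂=0.015, ω₂=-0.125
apply F[12]=-0.036 → step 13: x=0.074, v=0.326, θ₁=0.013, ω₁=-0.275, θ₂=0.013, ω₂=-0.126
apply F[13]=-0.159 → step 14: x=0.080, v=0.318, θ₁=0.007, ω₁=-0.250, θ₂=0.010, ω₂=-0.125
apply F[14]=-0.264 → step 15: x=0.087, v=0.308, θ₁=0.003, ω₁=-0.226, θ₂=0.008, ω₂=-0.123
apply F[15]=-0.354 → step 16: x=0.093, v=0.297, θ₁=-0.002, ω₁=-0.203, θ₂=0.005, ω₂=-0.120
apply F[16]=-0.431 → step 17: x=0.098, v=0.286, θ₁=-0.006, ω₁=-0.182, θ₂=0.003, ω₂=-0.115
apply F[17]=-0.495 → step 18: x=0.104, v=0.274, θ₁=-0.009, ω₁=-0.161, θ₂=0.001, ω₂=-0.110
apply F[18]=-0.549 → step 19: x=0.109, v=0.262, θ₁=-0.012, ω₁=-0.142, θ₂=-0.002, ω₂=-0.105
apply F[19]=-0.593 → step 20: x=0.115, v=0.249, θ₁=-0.015, ω₁=-0.124, θ₂=-0.004, ω₂=-0.099
apply F[20]=-0.628 → step 21: x=0.119, v=0.237, θ₁=-0.017, ω₁=-0.107, θ₂=-0.006, ω₂=-0.092
apply F[21]=-0.654 → step 22: x=0.124, v=0.225, θ₁=-0.019, ω₁=-0.092, θ₂=-0.007, ω₂=-0.086
apply F[22]=-0.675 → step 23: x=0.128, v=0.213, θ₁=-0.021, ω₁=-0.078, θ₂=-0.009, ω₂=-0.079
apply F[23]=-0.689 → step 24: x=0.133, v=0.201, θ₁=-0.022, ω₁=-0.066, θ₂=-0.011, ω₂=-0.073
apply F[24]=-0.699 → step 25: x=0.136, v=0.189, θ₁=-0.023, ω₁=-0.054, θ₂=-0.012, ω₂=-0.066
apply F[25]=-0.703 → step 26: x=0.140, v=0.178, θ₁=-0.024, ω₁=-0.044, θ₂=-0.013, ω₂=-0.060
apply F[26]=-0.704 → step 27: x=0.144, v=0.167, θ₁=-0.025, ω₁=-0.034, θ₂=-0.014, ω₂=-0.054
apply F[27]=-0.702 → step 28: x=0.147, v=0.157, θ₁=-0.026, ω₁=-0.026, θ₂=-0.015, ω₂=-0.048
apply F[28]=-0.696 → step 29: x=0.150, v=0.146, θ₁=-0.026, ω₁=-0.018, θ₂=-0.016, ω₂=-0.042
apply F[29]=-0.688 → step 30: x=0.153, v=0.136, θ₁=-0.026, ω₁=-0.011, θ₂=-0.017, ω₂=-0.037
apply F[30]=-0.679 → step 31: x=0.155, v=0.127, θ₁=-0.027, ω₁=-0.006, θ₂=-0.018, ω₂=-0.031
apply F[31]=-0.668 → step 32: x=0.158, v=0.118, θ₁=-0.027, ω₁=-0.000, θ₂=-0.018, ω₂=-0.027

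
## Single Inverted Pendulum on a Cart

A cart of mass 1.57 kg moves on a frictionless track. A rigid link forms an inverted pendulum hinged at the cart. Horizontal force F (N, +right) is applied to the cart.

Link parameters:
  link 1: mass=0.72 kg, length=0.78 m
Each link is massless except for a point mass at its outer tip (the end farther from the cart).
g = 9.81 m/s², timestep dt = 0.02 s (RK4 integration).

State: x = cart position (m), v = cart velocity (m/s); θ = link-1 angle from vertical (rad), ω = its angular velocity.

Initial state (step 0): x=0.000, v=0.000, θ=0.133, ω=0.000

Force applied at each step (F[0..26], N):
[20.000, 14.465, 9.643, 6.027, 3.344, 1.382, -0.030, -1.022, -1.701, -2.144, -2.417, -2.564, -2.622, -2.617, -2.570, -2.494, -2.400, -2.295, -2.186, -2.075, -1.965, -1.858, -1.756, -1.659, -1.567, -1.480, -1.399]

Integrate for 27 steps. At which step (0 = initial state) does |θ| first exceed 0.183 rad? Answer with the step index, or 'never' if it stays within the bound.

Answer: never

Derivation:
apply F[0]=+20.000 → step 1: x=0.002, v=0.241, θ=0.130, ω=-0.273
apply F[1]=+14.465 → step 2: x=0.009, v=0.413, θ=0.123, ω=-0.460
apply F[2]=+9.643 → step 3: x=0.018, v=0.525, θ=0.113, ω=-0.573
apply F[3]=+6.027 → step 4: x=0.029, v=0.592, θ=0.101, ω=-0.632
apply F[4]=+3.344 → step 5: x=0.042, v=0.626, θ=0.088, ω=-0.652
apply F[5]=+1.382 → step 6: x=0.054, v=0.637, θ=0.075, ω=-0.645
apply F[6]=-0.030 → step 7: x=0.067, v=0.631, θ=0.062, ω=-0.620
apply F[7]=-1.022 → step 8: x=0.079, v=0.613, θ=0.050, ω=-0.583
apply F[8]=-1.701 → step 9: x=0.091, v=0.587, θ=0.039, ω=-0.539
apply F[9]=-2.144 → step 10: x=0.103, v=0.557, θ=0.029, ω=-0.491
apply F[10]=-2.417 → step 11: x=0.114, v=0.524, θ=0.019, ω=-0.443
apply F[11]=-2.564 → step 12: x=0.124, v=0.490, θ=0.011, ω=-0.396
apply F[12]=-2.622 → step 13: x=0.133, v=0.456, θ=0.003, ω=-0.350
apply F[13]=-2.617 → step 14: x=0.142, v=0.423, θ=-0.003, ω=-0.308
apply F[14]=-2.570 → step 15: x=0.150, v=0.390, θ=-0.009, ω=-0.268
apply F[15]=-2.494 → step 16: x=0.158, v=0.360, θ=-0.014, ω=-0.231
apply F[16]=-2.400 → step 17: x=0.165, v=0.330, θ=-0.018, ω=-0.198
apply F[17]=-2.295 → step 18: x=0.171, v=0.303, θ=-0.022, ω=-0.168
apply F[18]=-2.186 → step 19: x=0.177, v=0.277, θ=-0.025, ω=-0.141
apply F[19]=-2.075 → step 20: x=0.182, v=0.253, θ=-0.027, ω=-0.117
apply F[20]=-1.965 → step 21: x=0.187, v=0.231, θ=-0.030, ω=-0.095
apply F[21]=-1.858 → step 22: x=0.191, v=0.210, θ=-0.031, ω=-0.076
apply F[22]=-1.756 → step 23: x=0.195, v=0.190, θ=-0.033, ω=-0.059
apply F[23]=-1.659 → step 24: x=0.199, v=0.172, θ=-0.034, ω=-0.044
apply F[24]=-1.567 → step 25: x=0.202, v=0.155, θ=-0.034, ω=-0.031
apply F[25]=-1.480 → step 26: x=0.205, v=0.140, θ=-0.035, ω=-0.019
apply F[26]=-1.399 → step 27: x=0.208, v=0.125, θ=-0.035, ω=-0.010
max |θ| = 0.133 ≤ 0.183 over all 28 states.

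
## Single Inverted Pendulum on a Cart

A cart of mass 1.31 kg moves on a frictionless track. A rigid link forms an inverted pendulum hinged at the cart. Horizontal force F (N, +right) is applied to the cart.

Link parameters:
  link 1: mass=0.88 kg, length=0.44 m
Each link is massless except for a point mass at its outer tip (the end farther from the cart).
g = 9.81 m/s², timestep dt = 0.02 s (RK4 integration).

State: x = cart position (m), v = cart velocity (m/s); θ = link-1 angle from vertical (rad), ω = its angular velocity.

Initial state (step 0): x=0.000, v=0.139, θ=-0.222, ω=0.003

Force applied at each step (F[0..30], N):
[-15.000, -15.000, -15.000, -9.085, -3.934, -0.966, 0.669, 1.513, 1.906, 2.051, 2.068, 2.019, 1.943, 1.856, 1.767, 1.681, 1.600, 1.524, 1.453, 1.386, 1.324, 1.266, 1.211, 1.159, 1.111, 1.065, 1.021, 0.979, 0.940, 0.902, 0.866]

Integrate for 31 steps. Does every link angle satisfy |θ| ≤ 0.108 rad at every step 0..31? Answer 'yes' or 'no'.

Answer: no

Derivation:
apply F[0]=-15.000 → step 1: x=0.001, v=-0.056, θ=-0.219, ω=0.337
apply F[1]=-15.000 → step 2: x=-0.002, v=-0.252, θ=-0.208, ω=0.677
apply F[2]=-15.000 → step 3: x=-0.009, v=-0.450, θ=-0.191, ω=1.032
apply F[3]=-9.085 → step 4: x=-0.019, v=-0.565, θ=-0.169, ω=1.207
apply F[4]=-3.934 → step 5: x=-0.031, v=-0.605, θ=-0.145, ω=1.228
apply F[5]=-0.966 → step 6: x=-0.043, v=-0.604, θ=-0.121, ω=1.166
apply F[6]=+0.669 → step 7: x=-0.055, v=-0.580, θ=-0.099, ω=1.064
apply F[7]=+1.513 → step 8: x=-0.066, v=-0.546, θ=-0.078, ω=0.948
apply F[8]=+1.906 → step 9: x=-0.077, v=-0.509, θ=-0.061, ω=0.831
apply F[9]=+2.051 → step 10: x=-0.087, v=-0.471, θ=-0.045, ω=0.721
apply F[10]=+2.068 → step 11: x=-0.096, v=-0.434, θ=-0.032, ω=0.621
apply F[11]=+2.019 → step 12: x=-0.104, v=-0.400, θ=-0.020, ω=0.532
apply F[12]=+1.943 → step 13: x=-0.112, v=-0.368, θ=-0.010, ω=0.454
apply F[13]=+1.856 → step 14: x=-0.119, v=-0.339, θ=-0.002, ω=0.385
apply F[14]=+1.767 → step 15: x=-0.125, v=-0.312, θ=0.005, ω=0.325
apply F[15]=+1.681 → step 16: x=-0.131, v=-0.288, θ=0.011, ω=0.272
apply F[16]=+1.600 → step 17: x=-0.137, v=-0.265, θ=0.016, ω=0.227
apply F[17]=+1.524 → step 18: x=-0.142, v=-0.244, θ=0.020, ω=0.187
apply F[18]=+1.453 → step 19: x=-0.147, v=-0.225, θ=0.024, ω=0.153
apply F[19]=+1.386 → step 20: x=-0.151, v=-0.207, θ=0.026, ω=0.124
apply F[20]=+1.324 → step 21: x=-0.155, v=-0.190, θ=0.029, ω=0.098
apply F[21]=+1.266 → step 22: x=-0.159, v=-0.175, θ=0.030, ω=0.077
apply F[22]=+1.211 → step 23: x=-0.162, v=-0.161, θ=0.032, ω=0.058
apply F[23]=+1.159 → step 24: x=-0.165, v=-0.147, θ=0.033, ω=0.041
apply F[24]=+1.111 → step 25: x=-0.168, v=-0.135, θ=0.033, ω=0.027
apply F[25]=+1.065 → step 26: x=-0.170, v=-0.123, θ=0.034, ω=0.015
apply F[26]=+1.021 → step 27: x=-0.173, v=-0.112, θ=0.034, ω=0.005
apply F[27]=+0.979 → step 28: x=-0.175, v=-0.101, θ=0.034, ω=-0.003
apply F[28]=+0.940 → step 29: x=-0.177, v=-0.091, θ=0.034, ω=-0.011
apply F[29]=+0.902 → step 30: x=-0.178, v=-0.082, θ=0.034, ω=-0.017
apply F[30]=+0.866 → step 31: x=-0.180, v=-0.073, θ=0.033, ω=-0.022
Max |angle| over trajectory = 0.222 rad; bound = 0.108 → exceeded.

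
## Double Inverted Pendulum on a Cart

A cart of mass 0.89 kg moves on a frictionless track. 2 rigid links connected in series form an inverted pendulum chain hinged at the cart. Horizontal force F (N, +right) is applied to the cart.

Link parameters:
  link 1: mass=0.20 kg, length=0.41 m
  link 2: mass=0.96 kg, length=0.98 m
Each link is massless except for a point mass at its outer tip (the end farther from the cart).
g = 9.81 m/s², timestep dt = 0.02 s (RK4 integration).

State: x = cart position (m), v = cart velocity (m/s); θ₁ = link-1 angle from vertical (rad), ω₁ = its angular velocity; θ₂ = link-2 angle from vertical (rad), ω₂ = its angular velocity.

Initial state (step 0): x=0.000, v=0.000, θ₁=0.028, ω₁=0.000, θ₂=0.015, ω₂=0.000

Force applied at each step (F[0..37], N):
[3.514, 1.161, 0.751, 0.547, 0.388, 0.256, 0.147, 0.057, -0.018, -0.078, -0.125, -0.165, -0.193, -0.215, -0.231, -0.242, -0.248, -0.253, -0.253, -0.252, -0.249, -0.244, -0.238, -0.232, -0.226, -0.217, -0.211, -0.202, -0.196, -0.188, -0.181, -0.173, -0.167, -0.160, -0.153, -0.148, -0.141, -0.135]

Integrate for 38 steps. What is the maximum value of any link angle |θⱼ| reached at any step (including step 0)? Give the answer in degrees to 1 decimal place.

apply F[0]=+3.514 → step 1: x=0.001, v=0.072, θ₁=0.027, ω₁=-0.133, θ₂=0.015, ω₂=-0.015
apply F[1]=+1.161 → step 2: x=0.002, v=0.091, θ₁=0.024, ω₁=-0.144, θ₂=0.014, ω₂=-0.027
apply F[2]=+0.751 → step 3: x=0.004, v=0.103, θ₁=0.021, ω₁=-0.141, θ₂=0.014, ω₂=-0.037
apply F[3]=+0.547 → step 4: x=0.006, v=0.110, θ₁=0.018, ω₁=-0.135, θ₂=0.013, ω₂=-0.044
apply F[4]=+0.388 → step 5: x=0.009, v=0.114, θ₁=0.016, ω₁=-0.127, θ₂=0.012, ω₂=-0.049
apply F[5]=+0.256 → step 6: x=0.011, v=0.116, θ₁=0.013, ω₁=-0.118, θ₂=0.011, ω₂=-0.053
apply F[6]=+0.147 → step 7: x=0.013, v=0.116, θ₁=0.011, ω₁=-0.109, θ₂=0.010, ω₂=-0.055
apply F[7]=+0.057 → step 8: x=0.016, v=0.115, θ₁=0.009, ω₁=-0.100, θ₂=0.009, ω₂=-0.056
apply F[8]=-0.018 → step 9: x=0.018, v=0.113, θ₁=0.007, ω₁=-0.091, θ₂=0.008, ω₂=-0.055
apply F[9]=-0.078 → step 10: x=0.020, v=0.109, θ₁=0.005, ω₁=-0.082, θ₂=0.007, ω₂=-0.054
apply F[10]=-0.125 → step 11: x=0.022, v=0.105, θ₁=0.004, ω₁=-0.073, θ₂=0.006, ω₂=-0.052
apply F[11]=-0.165 → step 12: x=0.024, v=0.101, θ₁=0.002, ω₁=-0.065, θ₂=0.005, ω₂=-0.050
apply F[12]=-0.193 → step 13: x=0.026, v=0.096, θ₁=0.001, ω₁=-0.058, θ₂=0.004, ω₂=-0.048
apply F[13]=-0.215 → step 14: x=0.028, v=0.091, θ₁=0.000, ω₁=-0.051, θ₂=0.003, ω₂=-0.045
apply F[14]=-0.231 → step 15: x=0.030, v=0.086, θ₁=-0.001, ω₁=-0.045, θ₂=0.002, ω₂=-0.042
apply F[15]=-0.242 → step 16: x=0.032, v=0.081, θ₁=-0.002, ω₁=-0.039, θ₂=0.001, ω₂=-0.039
apply F[16]=-0.248 → step 17: x=0.033, v=0.076, θ₁=-0.002, ω₁=-0.034, θ₂=0.000, ω₂=-0.035
apply F[17]=-0.253 → step 18: x=0.035, v=0.071, θ₁=-0.003, ω₁=-0.029, θ₂=-0.000, ω₂=-0.032
apply F[18]=-0.253 → step 19: x=0.036, v=0.066, θ₁=-0.004, ω₁=-0.025, θ₂=-0.001, ω₂=-0.029
apply F[19]=-0.252 → step 20: x=0.037, v=0.061, θ₁=-0.004, ω₁=-0.021, θ₂=-0.002, ω₂=-0.027
apply F[20]=-0.249 → step 21: x=0.038, v=0.057, θ₁=-0.004, ω₁=-0.018, θ₂=-0.002, ω₂=-0.024
apply F[21]=-0.244 → step 22: x=0.040, v=0.053, θ₁=-0.005, ω₁=-0.015, θ₂=-0.003, ω₂=-0.021
apply F[22]=-0.238 → step 23: x=0.041, v=0.049, θ₁=-0.005, ω₁=-0.012, θ₂=-0.003, ω₂=-0.019
apply F[23]=-0.232 → step 24: x=0.042, v=0.045, θ₁=-0.005, ω₁=-0.010, θ₂=-0.003, ω₂=-0.016
apply F[24]=-0.226 → step 25: x=0.042, v=0.041, θ₁=-0.005, ω₁=-0.007, θ₂=-0.004, ω₂=-0.014
apply F[25]=-0.217 → step 26: x=0.043, v=0.038, θ₁=-0.006, ω₁=-0.006, θ₂=-0.004, ω₂=-0.012
apply F[26]=-0.211 → step 27: x=0.044, v=0.034, θ₁=-0.006, ω₁=-0.004, θ₂=-0.004, ω₂=-0.010
apply F[27]=-0.202 → step 28: x=0.045, v=0.031, θ₁=-0.006, ω₁=-0.002, θ₂=-0.004, ω₂=-0.009
apply F[28]=-0.196 → step 29: x=0.045, v=0.028, θ₁=-0.006, ω₁=-0.001, θ₂=-0.004, ω₂=-0.007
apply F[29]=-0.188 → step 30: x=0.046, v=0.025, θ₁=-0.006, ω₁=-0.000, θ₂=-0.005, ω₂=-0.006
apply F[30]=-0.181 → step 31: x=0.046, v=0.023, θ₁=-0.006, ω₁=0.001, θ₂=-0.005, ω₂=-0.004
apply F[31]=-0.173 → step 32: x=0.047, v=0.020, θ₁=-0.006, ω₁=0.002, θ₂=-0.005, ω₂=-0.003
apply F[32]=-0.167 → step 33: x=0.047, v=0.018, θ₁=-0.006, ω₁=0.003, θ₂=-0.005, ω₂=-0.002
apply F[33]=-0.160 → step 34: x=0.047, v=0.016, θ₁=-0.006, ω₁=0.003, θ₂=-0.005, ω₂=-0.001
apply F[34]=-0.153 → step 35: x=0.048, v=0.014, θ₁=-0.006, ω₁=0.004, θ₂=-0.005, ω₂=-0.000
apply F[35]=-0.148 → step 36: x=0.048, v=0.012, θ₁=-0.006, ω₁=0.004, θ₂=-0.005, ω₂=0.000
apply F[36]=-0.141 → step 37: x=0.048, v=0.010, θ₁=-0.005, ω₁=0.005, θ₂=-0.005, ω₂=0.001
apply F[37]=-0.135 → step 38: x=0.048, v=0.009, θ₁=-0.005, ω₁=0.005, θ₂=-0.005, ω₂=0.002
Max |angle| over trajectory = 0.028 rad = 1.6°.

Answer: 1.6°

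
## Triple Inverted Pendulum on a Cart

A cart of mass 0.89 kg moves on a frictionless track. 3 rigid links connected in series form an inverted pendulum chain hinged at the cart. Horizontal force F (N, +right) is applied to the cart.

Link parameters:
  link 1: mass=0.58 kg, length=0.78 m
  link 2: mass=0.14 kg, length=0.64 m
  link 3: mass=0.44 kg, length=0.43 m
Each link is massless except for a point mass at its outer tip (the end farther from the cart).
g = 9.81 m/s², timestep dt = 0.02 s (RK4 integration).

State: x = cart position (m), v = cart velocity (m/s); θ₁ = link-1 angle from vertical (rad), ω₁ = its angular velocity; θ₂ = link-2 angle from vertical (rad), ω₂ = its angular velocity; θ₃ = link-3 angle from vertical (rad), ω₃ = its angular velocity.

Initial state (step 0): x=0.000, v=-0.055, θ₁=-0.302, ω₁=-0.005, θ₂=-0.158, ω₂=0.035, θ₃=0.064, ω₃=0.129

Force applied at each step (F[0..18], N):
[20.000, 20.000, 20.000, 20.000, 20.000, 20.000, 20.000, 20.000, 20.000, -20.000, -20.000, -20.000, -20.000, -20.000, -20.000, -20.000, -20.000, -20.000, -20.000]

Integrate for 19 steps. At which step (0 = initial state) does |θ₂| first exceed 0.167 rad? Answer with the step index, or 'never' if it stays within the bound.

apply F[0]=+20.000 → step 1: x=0.004, v=0.411, θ₁=-0.309, ω₁=-0.657, θ₂=-0.158, ω₂=0.014, θ₃=0.067, ω₃=0.210
apply F[1]=+20.000 → step 2: x=0.016, v=0.870, θ₁=-0.328, ω₁=-1.300, θ₂=-0.157, ω₂=0.002, θ₃=0.072, ω₃=0.259
apply F[2]=+20.000 → step 3: x=0.038, v=1.317, θ₁=-0.360, ω₁=-1.922, θ₂=-0.157, ω₂=0.004, θ₃=0.077, ω₃=0.246
apply F[3]=+20.000 → step 4: x=0.069, v=1.743, θ₁=-0.405, ω₁=-2.510, θ₂=-0.157, ω₂=0.019, θ₃=0.081, ω₃=0.149
apply F[4]=+20.000 → step 5: x=0.108, v=2.140, θ₁=-0.461, ω₁=-3.049, θ₂=-0.157, ω₂=0.033, θ₃=0.083, ω₃=-0.043
apply F[5]=+20.000 → step 6: x=0.154, v=2.502, θ₁=-0.526, ω₁=-3.524, θ₂=-0.156, ω₂=0.024, θ₃=0.079, ω₃=-0.322
apply F[6]=+20.000 → step 7: x=0.208, v=2.824, θ₁=-0.601, ω₁=-3.928, θ₂=-0.156, ω₂=-0.032, θ₃=0.069, ω₃=-0.666
apply F[7]=+20.000 → step 8: x=0.267, v=3.104, θ₁=-0.683, ω₁=-4.259, θ₂=-0.158, ω₂=-0.159, θ₃=0.052, ω₃=-1.041
apply F[8]=+20.000 → step 9: x=0.332, v=3.346, θ₁=-0.771, ω₁=-4.523, θ₂=-0.163, ω₂=-0.371, θ₃=0.028, ω₃=-1.416
apply F[9]=-20.000 → step 10: x=0.395, v=2.963, θ₁=-0.860, ω₁=-4.406, θ₂=-0.169, ω₂=-0.276, θ₃=0.000, ω₃=-1.336
apply F[10]=-20.000 → step 11: x=0.450, v=2.591, θ₁=-0.948, ω₁=-4.350, θ₂=-0.174, ω₂=-0.152, θ₃=-0.026, ω₃=-1.262
apply F[11]=-20.000 → step 12: x=0.498, v=2.224, θ₁=-1.034, ω₁=-4.345, θ₂=-0.175, ω₂=-0.008, θ₃=-0.050, ω₃=-1.202
apply F[12]=-20.000 → step 13: x=0.539, v=1.857, θ₁=-1.122, ω₁=-4.384, θ₂=-0.174, ω₂=0.148, θ₃=-0.074, ω₃=-1.160
apply F[13]=-20.000 → step 14: x=0.573, v=1.486, θ₁=-1.210, ω₁=-4.460, θ₂=-0.169, ω₂=0.307, θ₃=-0.097, ω₃=-1.134
apply F[14]=-20.000 → step 15: x=0.598, v=1.106, θ₁=-1.300, ω₁=-4.572, θ₂=-0.162, ω₂=0.458, θ₃=-0.119, ω₃=-1.122
apply F[15]=-20.000 → step 16: x=0.617, v=0.716, θ₁=-1.393, ω₁=-4.720, θ₂=-0.151, ω₂=0.591, θ₃=-0.142, ω₃=-1.119
apply F[16]=-20.000 → step 17: x=0.627, v=0.310, θ₁=-1.489, ω₁=-4.905, θ₂=-0.138, ω₂=0.692, θ₃=-0.164, ω₃=-1.119
apply F[17]=-20.000 → step 18: x=0.629, v=-0.115, θ₁=-1.590, ω₁=-5.134, θ₂=-0.124, ω₂=0.749, θ₃=-0.187, ω₃=-1.117
apply F[18]=-20.000 → step 19: x=0.622, v=-0.564, θ₁=-1.695, ω₁=-5.417, θ₂=-0.109, ω₂=0.745, θ₃=-0.209, ω₃=-1.111
|θ₂| = 0.169 > 0.167 first at step 10.

Answer: 10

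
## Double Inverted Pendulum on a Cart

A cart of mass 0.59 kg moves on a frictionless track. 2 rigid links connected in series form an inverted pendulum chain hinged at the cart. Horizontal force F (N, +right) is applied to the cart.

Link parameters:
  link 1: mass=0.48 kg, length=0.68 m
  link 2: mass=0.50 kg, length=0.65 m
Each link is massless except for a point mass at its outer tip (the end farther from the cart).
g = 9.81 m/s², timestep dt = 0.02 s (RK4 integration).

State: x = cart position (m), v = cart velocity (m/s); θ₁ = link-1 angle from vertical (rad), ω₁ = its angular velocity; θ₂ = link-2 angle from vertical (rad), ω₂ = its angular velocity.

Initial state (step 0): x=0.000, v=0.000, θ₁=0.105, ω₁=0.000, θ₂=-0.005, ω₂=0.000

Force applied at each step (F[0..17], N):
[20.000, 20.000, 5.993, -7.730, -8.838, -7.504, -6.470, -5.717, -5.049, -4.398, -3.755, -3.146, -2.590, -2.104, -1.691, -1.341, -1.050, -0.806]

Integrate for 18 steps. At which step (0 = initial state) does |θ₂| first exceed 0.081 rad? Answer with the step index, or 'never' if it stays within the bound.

Answer: never

Derivation:
apply F[0]=+20.000 → step 1: x=0.006, v=0.635, θ₁=0.096, ω₁=-0.858, θ₂=-0.006, ω₂=-0.085
apply F[1]=+20.000 → step 2: x=0.025, v=1.281, θ₁=0.070, ω₁=-1.749, θ₂=-0.008, ω₂=-0.150
apply F[2]=+5.993 → step 3: x=0.053, v=1.471, θ₁=0.033, ω₁=-1.997, θ₂=-0.012, ω₂=-0.181
apply F[3]=-7.730 → step 4: x=0.080, v=1.205, θ₁=-0.003, ω₁=-1.596, θ₂=-0.015, ω₂=-0.194
apply F[4]=-8.838 → step 5: x=0.101, v=0.911, θ₁=-0.030, ω₁=-1.169, θ₂=-0.019, ω₂=-0.194
apply F[5]=-7.504 → step 6: x=0.117, v=0.669, θ₁=-0.050, ω₁=-0.832, θ₂=-0.023, ω₂=-0.182
apply F[6]=-6.470 → step 7: x=0.128, v=0.469, θ₁=-0.064, ω₁=-0.565, θ₂=-0.027, ω₂=-0.161
apply F[7]=-5.717 → step 8: x=0.136, v=0.299, θ₁=-0.073, ω₁=-0.348, θ₂=-0.029, ω₂=-0.135
apply F[8]=-5.049 → step 9: x=0.140, v=0.154, θ₁=-0.079, ω₁=-0.171, θ₂=-0.032, ω₂=-0.105
apply F[9]=-4.398 → step 10: x=0.142, v=0.032, θ₁=-0.081, ω₁=-0.030, θ₂=-0.034, ω₂=-0.075
apply F[10]=-3.755 → step 11: x=0.142, v=-0.068, θ₁=-0.080, ω₁=0.079, θ₂=-0.035, ω₂=-0.046
apply F[11]=-3.146 → step 12: x=0.140, v=-0.148, θ₁=-0.078, ω₁=0.160, θ₂=-0.036, ω₂=-0.018
apply F[12]=-2.590 → step 13: x=0.136, v=-0.211, θ₁=-0.074, ω₁=0.218, θ₂=-0.036, ω₂=0.007
apply F[13]=-2.104 → step 14: x=0.131, v=-0.259, θ₁=-0.069, ω₁=0.256, θ₂=-0.035, ω₂=0.030
apply F[14]=-1.691 → step 15: x=0.126, v=-0.294, θ₁=-0.064, ω₁=0.280, θ₂=-0.034, ω₂=0.050
apply F[15]=-1.341 → step 16: x=0.120, v=-0.320, θ₁=-0.058, ω₁=0.292, θ₂=-0.033, ω₂=0.066
apply F[16]=-1.050 → step 17: x=0.113, v=-0.338, θ₁=-0.052, ω₁=0.295, θ₂=-0.032, ω₂=0.080
apply F[17]=-0.806 → step 18: x=0.106, v=-0.349, θ₁=-0.046, ω₁=0.292, θ₂=-0.030, ω₂=0.092
max |θ₂| = 0.036 ≤ 0.081 over all 19 states.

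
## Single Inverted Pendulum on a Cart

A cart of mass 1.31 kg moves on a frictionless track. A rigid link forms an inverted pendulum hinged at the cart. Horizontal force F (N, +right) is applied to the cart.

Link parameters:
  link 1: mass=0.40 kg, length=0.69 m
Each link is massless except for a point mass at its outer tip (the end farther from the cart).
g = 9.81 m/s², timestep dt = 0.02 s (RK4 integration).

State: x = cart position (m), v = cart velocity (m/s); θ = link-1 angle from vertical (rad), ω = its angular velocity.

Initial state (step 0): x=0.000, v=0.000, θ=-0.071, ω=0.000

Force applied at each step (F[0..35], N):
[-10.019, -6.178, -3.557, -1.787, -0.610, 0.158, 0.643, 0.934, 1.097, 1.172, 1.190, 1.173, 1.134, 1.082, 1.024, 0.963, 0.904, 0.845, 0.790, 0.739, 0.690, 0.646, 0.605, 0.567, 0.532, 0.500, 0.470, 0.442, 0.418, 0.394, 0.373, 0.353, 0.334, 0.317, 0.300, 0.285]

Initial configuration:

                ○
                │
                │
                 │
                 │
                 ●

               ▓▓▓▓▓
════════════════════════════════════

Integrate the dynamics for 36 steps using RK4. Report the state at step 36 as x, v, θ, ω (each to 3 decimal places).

Answer: x=-0.102, v=-0.010, θ=0.015, ω=-0.019

Derivation:
apply F[0]=-10.019 → step 1: x=-0.001, v=-0.149, θ=-0.069, ω=0.195
apply F[1]=-6.178 → step 2: x=-0.005, v=-0.239, θ=-0.064, ω=0.306
apply F[2]=-3.557 → step 3: x=-0.011, v=-0.289, θ=-0.057, ω=0.362
apply F[3]=-1.787 → step 4: x=-0.017, v=-0.313, θ=-0.050, ω=0.382
apply F[4]=-0.610 → step 5: x=-0.023, v=-0.320, θ=-0.042, ω=0.378
apply F[5]=+0.158 → step 6: x=-0.029, v=-0.315, θ=-0.035, ω=0.360
apply F[6]=+0.643 → step 7: x=-0.036, v=-0.304, θ=-0.028, ω=0.335
apply F[7]=+0.934 → step 8: x=-0.041, v=-0.288, θ=-0.022, ω=0.305
apply F[8]=+1.097 → step 9: x=-0.047, v=-0.270, θ=-0.016, ω=0.274
apply F[9]=+1.172 → step 10: x=-0.052, v=-0.251, θ=-0.011, ω=0.243
apply F[10]=+1.190 → step 11: x=-0.057, v=-0.233, θ=-0.006, ω=0.213
apply F[11]=+1.173 → step 12: x=-0.062, v=-0.215, θ=-0.002, ω=0.186
apply F[12]=+1.134 → step 13: x=-0.066, v=-0.197, θ=0.001, ω=0.161
apply F[13]=+1.082 → step 14: x=-0.069, v=-0.181, θ=0.004, ω=0.138
apply F[14]=+1.024 → step 15: x=-0.073, v=-0.166, θ=0.007, ω=0.117
apply F[15]=+0.963 → step 16: x=-0.076, v=-0.151, θ=0.009, ω=0.099
apply F[16]=+0.904 → step 17: x=-0.079, v=-0.138, θ=0.011, ω=0.083
apply F[17]=+0.845 → step 18: x=-0.082, v=-0.126, θ=0.012, ω=0.068
apply F[18]=+0.790 → step 19: x=-0.084, v=-0.115, θ=0.014, ω=0.056
apply F[19]=+0.739 → step 20: x=-0.086, v=-0.104, θ=0.015, ω=0.044
apply F[20]=+0.690 → step 21: x=-0.088, v=-0.095, θ=0.015, ω=0.035
apply F[21]=+0.646 → step 22: x=-0.090, v=-0.086, θ=0.016, ω=0.026
apply F[22]=+0.605 → step 23: x=-0.092, v=-0.077, θ=0.016, ω=0.019
apply F[23]=+0.567 → step 24: x=-0.093, v=-0.070, θ=0.017, ω=0.013
apply F[24]=+0.532 → step 25: x=-0.094, v=-0.063, θ=0.017, ω=0.007
apply F[25]=+0.500 → step 26: x=-0.096, v=-0.056, θ=0.017, ω=0.002
apply F[26]=+0.470 → step 27: x=-0.097, v=-0.050, θ=0.017, ω=-0.002
apply F[27]=+0.442 → step 28: x=-0.098, v=-0.044, θ=0.017, ω=-0.005
apply F[28]=+0.418 → step 29: x=-0.098, v=-0.039, θ=0.017, ω=-0.008
apply F[29]=+0.394 → step 30: x=-0.099, v=-0.034, θ=0.017, ω=-0.011
apply F[30]=+0.373 → step 31: x=-0.100, v=-0.029, θ=0.016, ω=-0.013
apply F[31]=+0.353 → step 32: x=-0.100, v=-0.025, θ=0.016, ω=-0.015
apply F[32]=+0.334 → step 33: x=-0.101, v=-0.021, θ=0.016, ω=-0.016
apply F[33]=+0.317 → step 34: x=-0.101, v=-0.017, θ=0.016, ω=-0.017
apply F[34]=+0.300 → step 35: x=-0.102, v=-0.013, θ=0.015, ω=-0.018
apply F[35]=+0.285 → step 36: x=-0.102, v=-0.010, θ=0.015, ω=-0.019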